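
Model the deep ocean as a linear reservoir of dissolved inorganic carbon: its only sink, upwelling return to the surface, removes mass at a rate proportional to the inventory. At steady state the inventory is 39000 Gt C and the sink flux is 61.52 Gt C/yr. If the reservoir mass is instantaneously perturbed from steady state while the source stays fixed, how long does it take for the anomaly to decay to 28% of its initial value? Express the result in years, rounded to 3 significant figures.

For a linear reservoir the anomaly decays as exp(−t/τ) with τ = M/F = 39000/61.52 = 633.9 yr.
exp(−t/τ) = 0.28 ⇒ t = −τ ln(0.28) = 633.9 × 1.273 = 807.0 yr.

807 yr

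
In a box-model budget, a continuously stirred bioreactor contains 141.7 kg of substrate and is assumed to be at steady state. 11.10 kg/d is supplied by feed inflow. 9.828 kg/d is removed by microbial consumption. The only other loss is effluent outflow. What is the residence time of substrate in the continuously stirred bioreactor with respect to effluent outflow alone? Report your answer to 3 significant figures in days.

111 d

At steady state ΣF_in = ΣF_out.
ΣF_in = 11.100 kg/d.
Effluent outflow flux = ΣF_in − (9.828) = 11.100 − 9.828 = 1.272 kg/d.
τ = M / F = 141.7 / 1.272 = 111.4 d.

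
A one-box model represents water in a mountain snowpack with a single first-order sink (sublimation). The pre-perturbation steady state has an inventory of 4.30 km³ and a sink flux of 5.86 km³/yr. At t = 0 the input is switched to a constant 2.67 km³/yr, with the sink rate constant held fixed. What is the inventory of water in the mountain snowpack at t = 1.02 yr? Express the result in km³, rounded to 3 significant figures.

2.54 km³

τ = M₀/F₀ = 4.30/5.86 = 0.7338 yr; rate constant k = 1/τ.
New steady state M_∞ = F₁/k = F₁·τ = 2.67 × 0.7338 = 1.9592 km³.
M(t) = M_∞ + (M₀ − M_∞)·e^(−t/τ); t/τ = 1.02/0.7338 = 1.390, so e^(−t/τ) = 0.2491.
M(t) = 1.9592 + 2.341 × 0.2491 = 2.5422 km³.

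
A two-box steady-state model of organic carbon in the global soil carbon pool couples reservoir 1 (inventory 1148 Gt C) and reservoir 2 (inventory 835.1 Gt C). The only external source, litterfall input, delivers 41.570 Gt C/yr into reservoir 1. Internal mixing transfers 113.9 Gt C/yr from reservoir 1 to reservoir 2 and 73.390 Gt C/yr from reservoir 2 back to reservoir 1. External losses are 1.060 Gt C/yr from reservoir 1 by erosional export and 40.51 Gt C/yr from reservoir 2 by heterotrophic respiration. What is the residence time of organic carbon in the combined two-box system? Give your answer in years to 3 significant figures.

47.7 yr

For the system as a whole, the A↔B exchange is internal and contributes nothing to the throughput; only the external sinks remove mass.
M_total = 1148 + 835.1 = 1983.1 Gt C.
ΣF_external_out = 1.060 + 40.51 = 41.570 Gt C/yr.
τ = M_total / ΣF_ext = 1983.1 / 41.570 = 47.71 yr.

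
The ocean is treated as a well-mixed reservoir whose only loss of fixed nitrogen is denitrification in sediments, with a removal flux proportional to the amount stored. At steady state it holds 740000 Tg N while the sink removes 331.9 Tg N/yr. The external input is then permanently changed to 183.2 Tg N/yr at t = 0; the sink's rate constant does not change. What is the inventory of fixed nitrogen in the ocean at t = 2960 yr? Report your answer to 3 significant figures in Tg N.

Residence time τ = M₀/F₀ = 2230 yr. The eventual steady state is M_∞ = M₀·(F₁/F₀) = 740000 × 183.2/331.9 = 408460 Tg N.
The anomaly ΔM(t) = M(t) − M_∞ decays as ΔM₀·e^(−t/τ) with ΔM₀ = 740000 − 408460 = 331500 Tg N.
At t = 2960 yr, e^(−t/τ) = e^(−1.328) = 0.2651, so ΔM = 87900 Tg N and M = 408460 + 87900 = 496360 Tg N.

496000 Tg N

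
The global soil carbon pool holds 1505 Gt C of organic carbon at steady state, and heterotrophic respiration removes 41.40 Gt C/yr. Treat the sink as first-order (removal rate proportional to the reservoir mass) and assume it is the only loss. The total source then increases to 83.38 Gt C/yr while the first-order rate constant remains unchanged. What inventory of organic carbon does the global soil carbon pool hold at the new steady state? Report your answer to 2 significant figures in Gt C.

Rate constant k = F/M = 41.40 / 1505 = 0.02751 yr⁻¹.
At the new steady state, source = k·M_new ⇒ M_new = 83.38 / 0.02751 = 3031 Gt C.
(Equivalently M_new = M × F_new/F_old = 1505 × 83.38/41.40.)

3000 Gt C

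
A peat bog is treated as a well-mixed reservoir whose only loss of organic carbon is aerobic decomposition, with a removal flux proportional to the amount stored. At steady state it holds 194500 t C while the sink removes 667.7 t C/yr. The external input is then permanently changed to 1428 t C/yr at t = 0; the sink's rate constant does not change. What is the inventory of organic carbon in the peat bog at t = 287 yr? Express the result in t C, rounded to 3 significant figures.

Residence time τ = M₀/F₀ = 291.3 yr. The eventual steady state is M_∞ = M₀·(F₁/F₀) = 194500 × 1428/667.7 = 415970 t C.
The anomaly ΔM(t) = M(t) − M_∞ decays as ΔM₀·e^(−t/τ) with ΔM₀ = 194500 − 415970 = −221500 t C.
At t = 287 yr, e^(−t/τ) = e^(−0.9852) = 0.3733, so ΔM = −82690 t C and M = 415970 − 82690 = 333290 t C.

333000 t C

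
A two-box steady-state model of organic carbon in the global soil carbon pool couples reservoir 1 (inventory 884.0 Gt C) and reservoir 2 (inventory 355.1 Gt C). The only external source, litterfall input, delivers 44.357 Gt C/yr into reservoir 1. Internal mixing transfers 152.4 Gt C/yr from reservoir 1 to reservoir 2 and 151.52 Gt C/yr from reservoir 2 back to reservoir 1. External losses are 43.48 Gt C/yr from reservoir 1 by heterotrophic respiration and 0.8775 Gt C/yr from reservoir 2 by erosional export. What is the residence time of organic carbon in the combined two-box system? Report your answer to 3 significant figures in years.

27.9 yr

Treat the two boxes together as one reservoir: the mixing fluxes between them are internal recycling, so τ = ΣM / Σ(external losses).
M_total = 884.0 + 355.1 = 1239.1 Gt C.
ΣF_external_out = 43.48 + 0.8775 = 44.357 Gt C/yr.
τ = M_total / ΣF_ext = 1239.1 / 44.357 = 27.93 yr.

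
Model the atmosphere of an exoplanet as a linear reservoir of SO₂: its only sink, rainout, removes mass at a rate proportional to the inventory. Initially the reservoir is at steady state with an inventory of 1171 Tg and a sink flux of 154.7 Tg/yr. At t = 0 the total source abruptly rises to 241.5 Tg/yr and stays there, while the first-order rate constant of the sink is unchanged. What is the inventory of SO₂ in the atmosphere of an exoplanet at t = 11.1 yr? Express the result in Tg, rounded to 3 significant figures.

τ = M₀/F₀ = 1171/154.7 = 7.569 yr; rate constant k = 1/τ.
New steady state M_∞ = F₁/k = F₁·τ = 241.5 × 7.569 = 1828.0 Tg.
M(t) = M_∞ + (M₀ − M_∞)·e^(−t/τ); t/τ = 11.1/7.569 = 1.466, so e^(−t/τ) = 0.2308.
M(t) = 1828.0 − 657.0 × 0.2308 = 1676.4 Tg.

1680 Tg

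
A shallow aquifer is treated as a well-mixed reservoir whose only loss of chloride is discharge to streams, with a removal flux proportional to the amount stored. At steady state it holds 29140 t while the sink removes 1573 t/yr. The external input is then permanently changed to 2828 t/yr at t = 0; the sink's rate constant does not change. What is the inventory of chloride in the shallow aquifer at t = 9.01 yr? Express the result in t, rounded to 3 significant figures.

The sink rate constant is k = F₀/M₀ = 1573/29140 = 0.05398 yr⁻¹.
Solving dM/dt = F₁ − kM with M(0) = M₀ gives M(t) = F₁/k + (M₀ − F₁/k)·e^(−kt).
F₁/k = 2828/0.05398 = 52389 t; kt = 0.05398 × 9.01 = 0.4864, e^(−kt) = 0.6149.
M(9.01) = 52389 + (29140 − 52389) × 0.6149 = 52389 − 14290 = 38094 t.

38100 t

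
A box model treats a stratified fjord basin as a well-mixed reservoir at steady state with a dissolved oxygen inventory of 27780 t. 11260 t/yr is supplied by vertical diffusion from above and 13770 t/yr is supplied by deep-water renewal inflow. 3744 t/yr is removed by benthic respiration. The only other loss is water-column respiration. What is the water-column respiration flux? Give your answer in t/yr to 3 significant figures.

At steady state ΣF_in = ΣF_out.
ΣF_in = 11260 + 13770 = 25030 t/yr.
Water-column respiration flux = ΣF_in − (3744) = 25030 − 3744 = 21290 t/yr.

21300 t/yr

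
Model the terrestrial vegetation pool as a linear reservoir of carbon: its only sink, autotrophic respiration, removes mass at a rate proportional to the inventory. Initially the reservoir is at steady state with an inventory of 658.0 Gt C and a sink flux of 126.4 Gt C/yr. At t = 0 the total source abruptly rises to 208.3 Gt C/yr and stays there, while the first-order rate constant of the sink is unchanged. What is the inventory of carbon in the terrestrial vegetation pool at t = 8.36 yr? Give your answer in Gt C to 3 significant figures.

999 Gt C

The sink rate constant is k = F₀/M₀ = 126.4/658.0 = 0.1921 yr⁻¹.
Solving dM/dt = F₁ − kM with M(0) = M₀ gives M(t) = F₁/k + (M₀ − F₁/k)·e^(−kt).
F₁/k = 208.3/0.1921 = 1084.3 Gt C; kt = 0.1921 × 8.36 = 1.606, e^(−kt) = 0.2007.
M(8.36) = 1084.3 + (658.0 − 1084.3) × 0.2007 = 1084.3 − 85.57 = 998.78 Gt C.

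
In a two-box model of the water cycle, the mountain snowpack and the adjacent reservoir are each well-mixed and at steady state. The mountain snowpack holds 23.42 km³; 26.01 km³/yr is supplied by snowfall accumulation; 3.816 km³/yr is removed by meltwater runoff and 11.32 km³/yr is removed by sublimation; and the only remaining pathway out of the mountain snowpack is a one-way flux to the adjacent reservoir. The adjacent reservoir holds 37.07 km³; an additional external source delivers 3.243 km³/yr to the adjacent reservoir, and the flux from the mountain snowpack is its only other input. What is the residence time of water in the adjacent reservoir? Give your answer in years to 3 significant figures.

Balance the mountain snowpack: ΣF_in = 26.010 km³/yr.
Flux to the adjacent reservoir = ΣF_in − (3.816 + 11.32) = 10.874 km³/yr.
Total input to the adjacent reservoir = 10.874 + 3.243 = 14.117 km³/yr; at steady state this equals its total output.
τ = M / F = 37.07 / 14.117 = 2.626 yr.

2.63 yr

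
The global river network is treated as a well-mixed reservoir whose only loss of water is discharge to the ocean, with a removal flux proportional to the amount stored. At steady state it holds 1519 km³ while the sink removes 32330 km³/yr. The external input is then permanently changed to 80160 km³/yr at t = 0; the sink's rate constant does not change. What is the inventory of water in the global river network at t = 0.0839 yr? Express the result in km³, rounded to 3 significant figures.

τ = M₀/F₀ = 1519/32330 = 0.04698 yr; rate constant k = 1/τ.
New steady state M_∞ = F₁/k = F₁·τ = 80160 × 0.04698 = 3766.3 km³.
M(t) = M_∞ + (M₀ − M_∞)·e^(−t/τ); t/τ = 0.0839/0.04698 = 1.786, so e^(−t/τ) = 0.1677.
M(t) = 3766.3 − 2247 × 0.1677 = 3389.4 km³.

3390 km³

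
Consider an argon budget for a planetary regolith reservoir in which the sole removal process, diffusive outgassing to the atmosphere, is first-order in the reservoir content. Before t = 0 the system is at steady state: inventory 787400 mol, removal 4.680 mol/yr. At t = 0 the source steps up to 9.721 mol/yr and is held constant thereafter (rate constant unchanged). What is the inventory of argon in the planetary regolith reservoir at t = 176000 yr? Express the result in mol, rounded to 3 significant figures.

1.34×10^6 mol

Residence time τ = M₀/F₀ = 168200 yr. The eventual steady state is M_∞ = M₀·(F₁/F₀) = 787400 × 9.721/4.680 = 1.6355×10^6 mol.
The anomaly ΔM(t) = M(t) − M_∞ decays as ΔM₀·e^(−t/τ) with ΔM₀ = 787400 − 1.6355×10^6 = −848100 mol.
At t = 176000 yr, e^(−t/τ) = e^(−1.046) = 0.3513, so ΔM = −298000 mol and M = 1.6355×10^6 − 298000 = 1.3376×10^6 mol.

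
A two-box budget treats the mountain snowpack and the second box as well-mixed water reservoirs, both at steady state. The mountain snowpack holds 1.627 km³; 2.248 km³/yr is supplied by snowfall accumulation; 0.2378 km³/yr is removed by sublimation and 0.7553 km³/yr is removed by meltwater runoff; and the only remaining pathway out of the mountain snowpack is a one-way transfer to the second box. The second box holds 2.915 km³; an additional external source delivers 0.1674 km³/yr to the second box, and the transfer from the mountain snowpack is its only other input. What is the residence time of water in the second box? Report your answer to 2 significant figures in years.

2.0 yr

Balance the mountain snowpack: ΣF_in = 2.2480 km³/yr.
Transfer to the second box = ΣF_in − (0.2378 + 0.7553) = 1.2549 km³/yr.
Total input to the second box = 1.2549 + 0.1674 = 1.4223 km³/yr; at steady state this equals its total output.
τ = M / F = 2.915 / 1.4223 = 2.049 yr.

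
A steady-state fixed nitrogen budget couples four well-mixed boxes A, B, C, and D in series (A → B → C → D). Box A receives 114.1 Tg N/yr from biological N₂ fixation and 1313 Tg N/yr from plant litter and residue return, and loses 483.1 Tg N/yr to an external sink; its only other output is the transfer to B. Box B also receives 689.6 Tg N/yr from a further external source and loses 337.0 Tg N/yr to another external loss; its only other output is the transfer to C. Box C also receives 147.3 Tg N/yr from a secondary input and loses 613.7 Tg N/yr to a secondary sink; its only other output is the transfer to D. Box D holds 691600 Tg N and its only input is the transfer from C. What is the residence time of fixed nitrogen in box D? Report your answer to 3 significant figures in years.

833 yr

Box A: F(A→B) = (114.1 + 1313) − 483.1 = 944.00 Tg N/yr.
Box B: F(B→C) = (944.00 + 689.6) − 337.0 = 1296.6 Tg N/yr.
Box C: F(C→D) = (1296.6 + 147.3) − 613.7 = 830.20 Tg N/yr.
Box D throughput = its input = 830.20 Tg N/yr; τ = 691600 / 830.20 = 833.1 yr.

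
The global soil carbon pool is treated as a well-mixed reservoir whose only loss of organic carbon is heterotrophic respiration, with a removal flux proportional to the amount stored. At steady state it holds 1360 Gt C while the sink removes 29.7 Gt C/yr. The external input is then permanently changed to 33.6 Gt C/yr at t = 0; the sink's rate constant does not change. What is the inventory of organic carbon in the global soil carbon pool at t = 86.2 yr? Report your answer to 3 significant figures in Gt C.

τ = M₀/F₀ = 1360/29.7 = 45.79 yr; rate constant k = 1/τ.
New steady state M_∞ = F₁/k = F₁·τ = 33.6 × 45.79 = 1538.6 Gt C.
M(t) = M_∞ + (M₀ − M_∞)·e^(−t/τ); t/τ = 86.2/45.79 = 1.882, so e^(−t/τ) = 0.1522.
M(t) = 1538.6 − 178.6 × 0.1522 = 1511.4 Gt C.

1510 Gt C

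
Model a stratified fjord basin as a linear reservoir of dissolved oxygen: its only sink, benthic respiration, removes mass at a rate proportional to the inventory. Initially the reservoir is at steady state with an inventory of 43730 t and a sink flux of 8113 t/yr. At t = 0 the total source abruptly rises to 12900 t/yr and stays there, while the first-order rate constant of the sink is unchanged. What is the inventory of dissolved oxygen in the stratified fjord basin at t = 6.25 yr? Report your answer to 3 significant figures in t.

The sink rate constant is k = F₀/M₀ = 8113/43730 = 0.1855 yr⁻¹.
Solving dM/dt = F₁ − kM with M(0) = M₀ gives M(t) = F₁/k + (M₀ − F₁/k)·e^(−kt).
F₁/k = 12900/0.1855 = 69532 t; kt = 0.1855 × 6.25 = 1.160, e^(−kt) = 0.3136.
M(6.25) = 69532 + (43730 − 69532) × 0.3136 = 69532 − 8093 = 61440 t.

61400 t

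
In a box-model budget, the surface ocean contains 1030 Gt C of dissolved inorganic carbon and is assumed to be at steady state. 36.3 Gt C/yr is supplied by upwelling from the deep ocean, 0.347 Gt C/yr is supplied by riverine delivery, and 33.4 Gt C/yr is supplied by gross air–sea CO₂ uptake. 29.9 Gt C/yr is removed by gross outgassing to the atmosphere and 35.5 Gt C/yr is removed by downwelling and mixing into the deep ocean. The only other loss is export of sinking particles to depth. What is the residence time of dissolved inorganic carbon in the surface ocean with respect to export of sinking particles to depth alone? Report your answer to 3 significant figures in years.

At steady state ΣF_in = ΣF_out.
ΣF_in = 36.3 + 0.347 + 33.4 = 70.047 Gt C/yr.
Export of sinking particles to depth flux = ΣF_in − (29.9 + 35.5) = 70.047 − 65.40 = 4.647 Gt C/yr.
τ = M / F = 1030 / 4.647 = 221.6 yr.

222 yr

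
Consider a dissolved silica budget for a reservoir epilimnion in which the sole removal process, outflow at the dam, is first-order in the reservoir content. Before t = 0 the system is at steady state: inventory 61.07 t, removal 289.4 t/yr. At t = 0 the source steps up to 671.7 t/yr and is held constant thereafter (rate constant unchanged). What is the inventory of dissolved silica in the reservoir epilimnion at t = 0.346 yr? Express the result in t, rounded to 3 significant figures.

126 t

τ = M₀/F₀ = 61.07/289.4 = 0.2110 yr; rate constant k = 1/τ.
New steady state M_∞ = F₁/k = F₁·τ = 671.7 × 0.2110 = 141.74 t.
M(t) = M_∞ + (M₀ − M_∞)·e^(−t/τ); t/τ = 0.346/0.2110 = 1.640, so e^(−t/τ) = 0.1941.
M(t) = 141.74 − 80.67 × 0.1941 = 126.09 t.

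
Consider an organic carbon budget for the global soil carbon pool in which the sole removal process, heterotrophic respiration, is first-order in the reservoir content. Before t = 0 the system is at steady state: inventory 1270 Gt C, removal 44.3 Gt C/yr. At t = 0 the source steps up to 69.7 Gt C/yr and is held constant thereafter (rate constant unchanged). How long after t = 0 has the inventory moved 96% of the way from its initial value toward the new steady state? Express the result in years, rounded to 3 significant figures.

92.3 yr

τ = M₀/F₀ = 1270/44.3 = 28.67 yr.
The remaining gap fraction is e^(−t/τ); 96% covered ⇒ e^(−t/τ) = 0.0400.
t = −τ ln(0.0400) = 28.67 × 3.219 = 92.28 yr.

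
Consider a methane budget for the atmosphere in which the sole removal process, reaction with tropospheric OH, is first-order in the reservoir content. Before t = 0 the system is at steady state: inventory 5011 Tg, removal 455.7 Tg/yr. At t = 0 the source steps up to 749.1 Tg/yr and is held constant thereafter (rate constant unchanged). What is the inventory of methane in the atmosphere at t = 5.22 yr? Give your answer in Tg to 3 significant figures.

6230 Tg

The sink rate constant is k = F₀/M₀ = 455.7/5011 = 0.09094 yr⁻¹.
Solving dM/dt = F₁ − kM with M(0) = M₀ gives M(t) = F₁/k + (M₀ − F₁/k)·e^(−kt).
F₁/k = 749.1/0.09094 = 8237.3 Tg; kt = 0.09094 × 5.22 = 0.4747, e^(−kt) = 0.6221.
M(5.22) = 8237.3 + (5011 − 8237.3) × 0.6221 = 8237.3 − 2007 = 6230.3 Tg.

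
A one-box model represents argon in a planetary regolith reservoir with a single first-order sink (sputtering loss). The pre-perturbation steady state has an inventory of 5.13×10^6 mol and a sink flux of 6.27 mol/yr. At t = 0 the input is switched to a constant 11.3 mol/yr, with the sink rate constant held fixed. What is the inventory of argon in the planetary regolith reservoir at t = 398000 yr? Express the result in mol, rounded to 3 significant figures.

6.72×10^6 mol

τ = M₀/F₀ = 5.13×10^6/6.27 = 818200 yr; rate constant k = 1/τ.
New steady state M_∞ = F₁/k = F₁·τ = 11.3 × 818200 = 9.2455×10^6 mol.
M(t) = M_∞ + (M₀ − M_∞)·e^(−t/τ); t/τ = 398000/818200 = 0.4864, so e^(−t/τ) = 0.6148.
M(t) = 9.2455×10^6 − 4.115×10^6 × 0.6148 = 6.7152×10^6 mol.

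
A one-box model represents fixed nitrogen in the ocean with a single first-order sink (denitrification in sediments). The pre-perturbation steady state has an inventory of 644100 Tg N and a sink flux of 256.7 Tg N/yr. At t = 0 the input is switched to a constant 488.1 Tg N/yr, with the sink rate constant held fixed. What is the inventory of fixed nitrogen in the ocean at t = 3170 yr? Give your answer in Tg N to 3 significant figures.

τ = M₀/F₀ = 644100/256.7 = 2509 yr; rate constant k = 1/τ.
New steady state M_∞ = F₁/k = F₁·τ = 488.1 × 2509 = 1.2247×10^6 Tg N.
M(t) = M_∞ + (M₀ − M_∞)·e^(−t/τ); t/τ = 3170/2509 = 1.263, so e^(−t/τ) = 0.2827.
M(t) = 1.2247×10^6 − 580600 × 0.2827 = 1.0606×10^6 Tg N.

1.06×10^6 Tg N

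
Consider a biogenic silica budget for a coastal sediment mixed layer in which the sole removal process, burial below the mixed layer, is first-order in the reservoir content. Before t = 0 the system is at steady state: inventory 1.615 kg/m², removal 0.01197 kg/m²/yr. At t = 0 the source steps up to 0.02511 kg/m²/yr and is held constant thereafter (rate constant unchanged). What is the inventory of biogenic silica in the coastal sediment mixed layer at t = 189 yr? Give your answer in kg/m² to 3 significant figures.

2.95 kg/m²

τ = M₀/F₀ = 1.615/0.01197 = 134.9 yr; rate constant k = 1/τ.
New steady state M_∞ = F₁/k = F₁·τ = 0.02511 × 134.9 = 3.3879 kg/m².
M(t) = M_∞ + (M₀ − M_∞)·e^(−t/τ); t/τ = 189/134.9 = 1.401, so e^(−t/τ) = 0.2464.
M(t) = 3.3879 − 1.773 × 0.2464 = 2.9510 kg/m².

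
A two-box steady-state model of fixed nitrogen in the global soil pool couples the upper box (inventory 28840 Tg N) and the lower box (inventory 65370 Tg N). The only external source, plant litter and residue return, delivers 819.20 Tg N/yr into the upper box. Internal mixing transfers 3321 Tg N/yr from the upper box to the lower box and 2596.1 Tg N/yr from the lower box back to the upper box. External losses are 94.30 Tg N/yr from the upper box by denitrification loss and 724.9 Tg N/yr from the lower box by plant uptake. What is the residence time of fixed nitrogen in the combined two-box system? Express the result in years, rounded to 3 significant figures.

115 yr

Treat the two boxes together as one reservoir: the mixing fluxes between them are internal recycling, so τ = ΣM / Σ(external losses).
M_total = 28840 + 65370 = 94210 Tg N.
ΣF_external_out = 94.30 + 724.9 = 819.20 Tg N/yr.
τ = M_total / ΣF_ext = 94210 / 819.20 = 115.0 yr.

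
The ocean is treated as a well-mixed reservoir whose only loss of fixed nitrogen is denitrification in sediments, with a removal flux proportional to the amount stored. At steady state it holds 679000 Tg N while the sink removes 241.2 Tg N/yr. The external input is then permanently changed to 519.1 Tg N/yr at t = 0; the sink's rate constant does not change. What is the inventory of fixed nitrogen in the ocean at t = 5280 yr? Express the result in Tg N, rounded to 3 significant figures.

τ = M₀/F₀ = 679000/241.2 = 2815 yr; rate constant k = 1/τ.
New steady state M_∞ = F₁/k = F₁·τ = 519.1 × 2815 = 1.4613×10^6 Tg N.
M(t) = M_∞ + (M₀ − M_∞)·e^(−t/τ); t/τ = 5280/2815 = 1.876, so e^(−t/τ) = 0.1533.
M(t) = 1.4613×10^6 − 782300 × 0.1533 = 1.3414×10^6 Tg N.

1.34×10^6 Tg N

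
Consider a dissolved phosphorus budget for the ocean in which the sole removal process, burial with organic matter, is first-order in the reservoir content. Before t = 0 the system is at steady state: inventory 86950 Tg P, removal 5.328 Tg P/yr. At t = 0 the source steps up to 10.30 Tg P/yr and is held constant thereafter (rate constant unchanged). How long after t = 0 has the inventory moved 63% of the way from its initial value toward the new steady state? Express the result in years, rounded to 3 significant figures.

τ = M₀/F₀ = 86950/5.328 = 16320 yr.
The remaining gap fraction is e^(−t/τ); 63% covered ⇒ e^(−t/τ) = 0.370.
t = −τ ln(0.370) = 16320 × 0.9943 = 16230 yr.

16200 yr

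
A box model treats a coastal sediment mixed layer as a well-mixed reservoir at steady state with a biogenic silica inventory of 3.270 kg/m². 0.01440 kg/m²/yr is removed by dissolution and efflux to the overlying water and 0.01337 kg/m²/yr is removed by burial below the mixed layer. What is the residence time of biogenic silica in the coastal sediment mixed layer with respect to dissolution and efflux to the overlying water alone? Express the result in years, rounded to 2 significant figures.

Residence time with respect to a single sink: τ = M / F_sink.
τ = 3.270 / 0.01440 = 227.1 yr.

230 yr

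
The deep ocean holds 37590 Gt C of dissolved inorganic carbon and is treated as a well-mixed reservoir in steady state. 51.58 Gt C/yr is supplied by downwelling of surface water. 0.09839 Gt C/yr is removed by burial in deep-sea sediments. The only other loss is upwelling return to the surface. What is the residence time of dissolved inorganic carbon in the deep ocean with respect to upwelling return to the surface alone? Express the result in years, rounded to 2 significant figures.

730 yr

At steady state ΣF_in = ΣF_out.
ΣF_in = 51.580 Gt C/yr.
Upwelling return to the surface flux = ΣF_in − (0.09839) = 51.580 − 0.09839 = 51.48 Gt C/yr.
τ = M / F = 37590 / 51.48 = 730.2 yr.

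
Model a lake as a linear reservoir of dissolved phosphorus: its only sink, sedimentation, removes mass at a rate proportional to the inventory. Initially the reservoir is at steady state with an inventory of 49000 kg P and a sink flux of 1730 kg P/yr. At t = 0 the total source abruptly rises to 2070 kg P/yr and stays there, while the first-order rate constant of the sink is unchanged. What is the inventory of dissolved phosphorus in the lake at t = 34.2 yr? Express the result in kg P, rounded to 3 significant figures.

55800 kg P

τ = M₀/F₀ = 49000/1730 = 28.32 yr; rate constant k = 1/τ.
New steady state M_∞ = F₁/k = F₁·τ = 2070 × 28.32 = 58630 kg P.
M(t) = M_∞ + (M₀ − M_∞)·e^(−t/τ); t/τ = 34.2/28.32 = 1.207, so e^(−t/τ) = 0.2990.
M(t) = 58630 − 9630 × 0.2990 = 55751 kg P.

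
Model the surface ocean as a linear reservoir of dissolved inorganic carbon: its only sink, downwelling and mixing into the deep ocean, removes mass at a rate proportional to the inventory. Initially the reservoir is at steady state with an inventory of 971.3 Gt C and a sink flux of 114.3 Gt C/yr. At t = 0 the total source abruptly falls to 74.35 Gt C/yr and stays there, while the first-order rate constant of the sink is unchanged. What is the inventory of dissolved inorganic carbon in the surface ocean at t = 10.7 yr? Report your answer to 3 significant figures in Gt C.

728 Gt C

τ = M₀/F₀ = 971.3/114.3 = 8.498 yr; rate constant k = 1/τ.
New steady state M_∞ = F₁/k = F₁·τ = 74.35 × 8.498 = 631.81 Gt C.
M(t) = M_∞ + (M₀ − M_∞)·e^(−t/τ); t/τ = 10.7/8.498 = 1.259, so e^(−t/τ) = 0.2839.
M(t) = 631.81 + 339.5 × 0.2839 = 728.19 Gt C.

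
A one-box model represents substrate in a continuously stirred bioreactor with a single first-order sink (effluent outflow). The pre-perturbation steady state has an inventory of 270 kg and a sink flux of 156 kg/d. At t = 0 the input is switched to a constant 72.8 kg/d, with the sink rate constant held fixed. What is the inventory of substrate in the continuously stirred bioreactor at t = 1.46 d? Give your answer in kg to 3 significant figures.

τ = M₀/F₀ = 270/156 = 1.731 d; rate constant k = 1/τ.
New steady state M_∞ = F₁/k = F₁·τ = 72.8 × 1.731 = 126.00 kg.
M(t) = M_∞ + (M₀ − M_∞)·e^(−t/τ); t/τ = 1.46/1.731 = 0.8436, so e^(−t/τ) = 0.4302.
M(t) = 126.00 + 144.0 × 0.4302 = 187.95 kg.

188 kg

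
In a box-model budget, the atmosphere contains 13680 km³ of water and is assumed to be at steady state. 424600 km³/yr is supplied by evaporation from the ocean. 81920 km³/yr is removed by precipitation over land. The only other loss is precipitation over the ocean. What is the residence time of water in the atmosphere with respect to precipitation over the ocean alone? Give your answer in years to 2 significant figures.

At steady state ΣF_in = ΣF_out.
ΣF_in = 424600 km³/yr.
Precipitation over the ocean flux = ΣF_in − (81920) = 424600 − 81920 = 342700 km³/yr.
τ = M / F = 13680 / 342700 = 0.03992 yr.

0.040 yr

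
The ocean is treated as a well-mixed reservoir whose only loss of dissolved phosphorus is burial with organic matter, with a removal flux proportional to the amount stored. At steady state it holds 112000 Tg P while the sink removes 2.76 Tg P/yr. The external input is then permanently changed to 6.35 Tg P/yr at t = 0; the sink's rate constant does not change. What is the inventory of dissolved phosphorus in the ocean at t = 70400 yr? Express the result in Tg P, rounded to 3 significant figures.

Residence time τ = M₀/F₀ = 40580 yr. The eventual steady state is M_∞ = M₀·(F₁/F₀) = 112000 × 6.35/2.76 = 257680 Tg P.
The anomaly ΔM(t) = M(t) − M_∞ decays as ΔM₀·e^(−t/τ) with ΔM₀ = 112000 − 257680 = −145700 Tg P.
At t = 70400 yr, e^(−t/τ) = e^(−1.735) = 0.1764, so ΔM = −25700 Tg P and M = 257680 − 25700 = 231980 Tg P.

232000 Tg P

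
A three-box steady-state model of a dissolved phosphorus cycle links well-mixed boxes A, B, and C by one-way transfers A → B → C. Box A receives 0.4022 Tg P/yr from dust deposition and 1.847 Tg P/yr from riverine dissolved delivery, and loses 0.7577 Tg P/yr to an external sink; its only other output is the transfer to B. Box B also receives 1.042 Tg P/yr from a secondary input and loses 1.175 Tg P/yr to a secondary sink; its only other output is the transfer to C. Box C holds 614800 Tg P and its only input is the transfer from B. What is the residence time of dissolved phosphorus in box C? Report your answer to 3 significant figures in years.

453000 yr

Box A: F(A→B) = (0.4022 + 1.847) − 0.7577 = 1.4915 Tg P/yr.
Box B: F(B→C) = (1.4915 + 1.042) − 1.175 = 1.3585 Tg P/yr.
Box C throughput = its input = 1.3585 Tg P/yr; τ = 614800 / 1.3585 = 452600 yr.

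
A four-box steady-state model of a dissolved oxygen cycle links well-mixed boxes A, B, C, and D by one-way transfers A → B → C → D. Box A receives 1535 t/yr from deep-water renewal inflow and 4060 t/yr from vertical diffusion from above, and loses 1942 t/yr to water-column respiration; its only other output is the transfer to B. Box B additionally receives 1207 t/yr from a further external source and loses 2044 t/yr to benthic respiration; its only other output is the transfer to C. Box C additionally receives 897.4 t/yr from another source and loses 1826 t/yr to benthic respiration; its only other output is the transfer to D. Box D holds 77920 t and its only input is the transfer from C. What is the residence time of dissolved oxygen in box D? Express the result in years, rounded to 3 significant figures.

Box A: F(A→B) = (1535 + 4060) − 1942 = 3653.0 t/yr.
Box B: F(B→C) = (3653.0 + 1207) − 2044 = 2816.0 t/yr.
Box C: F(C→D) = (2816.0 + 897.4) − 1826 = 1887.4 t/yr.
Box D throughput = its input = 1887.4 t/yr; τ = 77920 / 1887.4 = 41.28 yr.

41.3 yr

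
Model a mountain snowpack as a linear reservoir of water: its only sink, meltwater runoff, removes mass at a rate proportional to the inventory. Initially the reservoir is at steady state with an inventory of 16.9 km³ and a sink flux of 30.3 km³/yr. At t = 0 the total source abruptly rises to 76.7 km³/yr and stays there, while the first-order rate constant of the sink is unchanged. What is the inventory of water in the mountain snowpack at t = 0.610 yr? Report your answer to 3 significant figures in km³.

τ = M₀/F₀ = 16.9/30.3 = 0.5578 yr; rate constant k = 1/τ.
New steady state M_∞ = F₁/k = F₁·τ = 76.7 × 0.5578 = 42.780 km³.
M(t) = M_∞ + (M₀ − M_∞)·e^(−t/τ); t/τ = 0.610/0.5578 = 1.094, so e^(−t/τ) = 0.3350.
M(t) = 42.780 − 25.88 × 0.3350 = 34.110 km³.

34.1 km³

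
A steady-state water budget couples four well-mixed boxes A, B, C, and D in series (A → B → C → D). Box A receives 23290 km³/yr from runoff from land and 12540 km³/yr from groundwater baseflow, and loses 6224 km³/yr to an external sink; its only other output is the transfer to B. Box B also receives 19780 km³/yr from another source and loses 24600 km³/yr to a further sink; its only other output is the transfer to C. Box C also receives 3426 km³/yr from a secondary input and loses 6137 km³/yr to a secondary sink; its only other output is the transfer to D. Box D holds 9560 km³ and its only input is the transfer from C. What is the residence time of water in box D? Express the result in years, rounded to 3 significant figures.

0.433 yr

Box A: F(A→B) = (23290 + 12540) − 6224 = 29606 km³/yr.
Box B: F(B→C) = (29606 + 19780) − 24600 = 24786 km³/yr.
Box C: F(C→D) = (24786 + 3426) − 6137 = 22075 km³/yr.
Box D throughput = its input = 22075 km³/yr; τ = 9560 / 22075 = 0.4331 yr.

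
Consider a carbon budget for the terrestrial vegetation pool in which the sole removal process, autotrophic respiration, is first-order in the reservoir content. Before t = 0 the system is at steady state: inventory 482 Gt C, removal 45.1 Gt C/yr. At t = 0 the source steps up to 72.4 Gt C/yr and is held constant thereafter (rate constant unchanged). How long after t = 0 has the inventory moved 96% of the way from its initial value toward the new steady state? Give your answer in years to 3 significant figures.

34.4 yr

τ = M₀/F₀ = 482/45.1 = 10.69 yr.
The remaining gap fraction is e^(−t/τ); 96% covered ⇒ e^(−t/τ) = 0.0400.
t = −τ ln(0.0400) = 10.69 × 3.219 = 34.40 yr.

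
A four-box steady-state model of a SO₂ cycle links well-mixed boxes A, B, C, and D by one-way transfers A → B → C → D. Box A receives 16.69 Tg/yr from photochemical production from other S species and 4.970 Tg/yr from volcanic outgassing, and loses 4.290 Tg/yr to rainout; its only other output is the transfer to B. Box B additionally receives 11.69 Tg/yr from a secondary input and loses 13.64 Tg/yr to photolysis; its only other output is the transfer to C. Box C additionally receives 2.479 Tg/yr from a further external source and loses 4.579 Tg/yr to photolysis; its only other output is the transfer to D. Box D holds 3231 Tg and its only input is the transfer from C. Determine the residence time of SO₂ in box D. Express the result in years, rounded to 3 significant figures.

243 yr

Box A: F(A→B) = (16.69 + 4.970) − 4.290 = 17.370 Tg/yr.
Box B: F(B→C) = (17.370 + 11.69) − 13.64 = 15.420 Tg/yr.
Box C: F(C→D) = (15.420 + 2.479) − 4.579 = 13.320 Tg/yr.
Box D throughput = its input = 13.320 Tg/yr; τ = 3231 / 13.320 = 242.6 yr.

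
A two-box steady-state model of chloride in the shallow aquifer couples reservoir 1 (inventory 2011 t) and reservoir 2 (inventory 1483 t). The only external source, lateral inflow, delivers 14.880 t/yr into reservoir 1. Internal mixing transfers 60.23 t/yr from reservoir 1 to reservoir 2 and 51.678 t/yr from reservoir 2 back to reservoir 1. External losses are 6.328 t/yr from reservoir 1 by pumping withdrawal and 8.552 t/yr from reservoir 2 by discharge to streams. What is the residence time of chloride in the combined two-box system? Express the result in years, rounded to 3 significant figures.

235 yr

Residence time in the combined system uses the total inventory and the total *external* removal — internal exchanges between the two boxes cancel.
M_total = 2011 + 1483 = 3494.0 t.
ΣF_external_out = 6.328 + 8.552 = 14.880 t/yr.
τ = M_total / ΣF_ext = 3494.0 / 14.880 = 234.8 yr.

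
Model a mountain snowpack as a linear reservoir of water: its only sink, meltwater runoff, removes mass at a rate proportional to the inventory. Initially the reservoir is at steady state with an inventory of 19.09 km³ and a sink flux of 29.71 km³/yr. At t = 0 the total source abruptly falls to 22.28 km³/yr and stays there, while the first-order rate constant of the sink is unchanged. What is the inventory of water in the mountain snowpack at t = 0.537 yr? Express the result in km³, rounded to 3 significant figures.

16.4 km³

Residence time τ = M₀/F₀ = 0.6425 yr. The eventual steady state is M_∞ = M₀·(F₁/F₀) = 19.09 × 22.28/29.71 = 14.316 km³.
The anomaly ΔM(t) = M(t) − M_∞ decays as ΔM₀·e^(−t/τ) with ΔM₀ = 19.09 − 14.316 = 4.774 km³.
At t = 0.537 yr, e^(−t/τ) = e^(−0.8357) = 0.4336, so ΔM = 2.070 km³ and M = 14.316 + 2.070 = 16.386 km³.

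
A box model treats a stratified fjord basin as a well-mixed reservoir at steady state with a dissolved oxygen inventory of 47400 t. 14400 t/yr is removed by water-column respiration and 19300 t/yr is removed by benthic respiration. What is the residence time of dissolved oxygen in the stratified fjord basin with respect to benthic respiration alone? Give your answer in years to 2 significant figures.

2.5 yr

Residence time with respect to a single sink: τ = M / F_sink.
τ = 47400 / 19300 = 2.456 yr.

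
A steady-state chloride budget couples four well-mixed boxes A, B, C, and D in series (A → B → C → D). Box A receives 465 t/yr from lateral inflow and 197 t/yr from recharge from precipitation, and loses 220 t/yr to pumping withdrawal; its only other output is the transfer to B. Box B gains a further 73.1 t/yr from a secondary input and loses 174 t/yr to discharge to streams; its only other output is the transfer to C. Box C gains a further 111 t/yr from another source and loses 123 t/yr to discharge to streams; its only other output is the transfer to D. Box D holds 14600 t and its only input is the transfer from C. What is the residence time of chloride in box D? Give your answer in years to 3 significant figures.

44.4 yr

Box A: F(A→B) = (465 + 197) − 220 = 442.00 t/yr.
Box B: F(B→C) = (442.00 + 73.1) − 174 = 341.10 t/yr.
Box C: F(C→D) = (341.10 + 111) − 123 = 329.10 t/yr.
Box D throughput = its input = 329.10 t/yr; τ = 14600 / 329.10 = 44.36 yr.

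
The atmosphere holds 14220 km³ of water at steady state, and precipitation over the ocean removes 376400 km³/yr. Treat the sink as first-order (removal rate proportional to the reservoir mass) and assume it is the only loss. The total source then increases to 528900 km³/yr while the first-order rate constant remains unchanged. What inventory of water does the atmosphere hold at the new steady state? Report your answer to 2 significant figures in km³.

Rate constant k = F/M = 376400 / 14220 = 26.47 yr⁻¹.
At the new steady state, source = k·M_new ⇒ M_new = 528900 / 26.47 = 19980 km³.
(Equivalently M_new = M × F_new/F_old = 14220 × 528900/376400.)

20000 km³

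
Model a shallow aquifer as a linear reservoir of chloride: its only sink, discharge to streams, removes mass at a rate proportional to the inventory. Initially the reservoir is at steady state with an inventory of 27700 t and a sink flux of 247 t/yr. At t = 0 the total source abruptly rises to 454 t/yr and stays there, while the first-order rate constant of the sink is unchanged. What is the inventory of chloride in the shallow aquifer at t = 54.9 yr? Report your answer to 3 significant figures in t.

The sink rate constant is k = F₀/M₀ = 247/27700 = 0.008917 yr⁻¹.
Solving dM/dt = F₁ − kM with M(0) = M₀ gives M(t) = F₁/k + (M₀ − F₁/k)·e^(−kt).
F₁/k = 454/0.008917 = 50914 t; kt = 0.008917 × 54.9 = 0.4895, e^(−kt) = 0.6129.
M(54.9) = 50914 + (27700 − 50914) × 0.6129 = 50914 − 14230 = 36686 t.

36700 t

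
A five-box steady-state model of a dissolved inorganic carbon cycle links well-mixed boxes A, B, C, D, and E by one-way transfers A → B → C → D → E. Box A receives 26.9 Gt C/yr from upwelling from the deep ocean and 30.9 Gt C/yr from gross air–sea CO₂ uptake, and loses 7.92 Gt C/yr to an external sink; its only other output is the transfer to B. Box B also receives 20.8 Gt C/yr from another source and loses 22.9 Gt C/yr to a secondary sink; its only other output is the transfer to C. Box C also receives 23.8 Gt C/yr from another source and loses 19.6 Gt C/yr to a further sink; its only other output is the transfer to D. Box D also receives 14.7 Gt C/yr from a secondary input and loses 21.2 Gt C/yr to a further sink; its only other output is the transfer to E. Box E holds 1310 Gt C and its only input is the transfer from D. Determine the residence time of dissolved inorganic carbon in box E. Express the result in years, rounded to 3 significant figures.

Box A: F(A→B) = (26.9 + 30.9) − 7.92 = 49.880 Gt C/yr.
Box B: F(B→C) = (49.880 + 20.8) − 22.9 = 47.780 Gt C/yr.
Box C: F(C→D) = (47.780 + 23.8) − 19.6 = 51.980 Gt C/yr.
Box D: F(D→E) = (51.980 + 14.7) − 21.2 = 45.480 Gt C/yr.
Box E throughput = its input = 45.480 Gt C/yr; τ = 1310 / 45.480 = 28.80 yr.

28.8 yr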